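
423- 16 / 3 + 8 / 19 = 23831 / 57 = 418.09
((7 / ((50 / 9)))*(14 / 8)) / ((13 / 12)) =1323 / 650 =2.04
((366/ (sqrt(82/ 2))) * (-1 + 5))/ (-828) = -122 * sqrt(41)/ 2829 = -0.28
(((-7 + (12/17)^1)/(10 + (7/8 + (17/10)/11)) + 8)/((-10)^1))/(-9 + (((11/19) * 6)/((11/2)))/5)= 5822816/69548343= 0.08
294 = 294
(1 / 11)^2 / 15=1 / 1815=0.00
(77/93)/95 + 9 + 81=795227/8835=90.01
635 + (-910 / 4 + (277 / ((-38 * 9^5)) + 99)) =568257913 / 1121931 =506.50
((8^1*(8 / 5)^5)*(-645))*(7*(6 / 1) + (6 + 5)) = -2867645.64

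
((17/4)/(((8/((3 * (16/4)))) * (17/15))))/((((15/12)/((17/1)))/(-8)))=-612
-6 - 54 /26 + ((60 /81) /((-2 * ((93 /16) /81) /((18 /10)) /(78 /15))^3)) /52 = -4792165964067 /1210259375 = -3959.62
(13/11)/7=13/77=0.17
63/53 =1.19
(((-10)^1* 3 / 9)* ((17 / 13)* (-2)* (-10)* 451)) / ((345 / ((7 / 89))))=-2146760 / 239499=-8.96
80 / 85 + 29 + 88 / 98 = 25689 / 833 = 30.84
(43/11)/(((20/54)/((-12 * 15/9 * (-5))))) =11610/11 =1055.45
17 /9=1.89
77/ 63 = 11/ 9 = 1.22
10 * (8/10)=8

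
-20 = -20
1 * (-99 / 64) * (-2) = 99 / 32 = 3.09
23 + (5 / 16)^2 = 23.10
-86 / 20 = -43 / 10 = -4.30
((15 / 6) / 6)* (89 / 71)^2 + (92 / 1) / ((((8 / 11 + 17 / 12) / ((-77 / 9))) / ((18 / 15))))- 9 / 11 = -414966431299 / 941557980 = -440.72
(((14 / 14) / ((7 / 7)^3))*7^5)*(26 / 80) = 5462.28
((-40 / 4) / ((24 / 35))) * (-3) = 43.75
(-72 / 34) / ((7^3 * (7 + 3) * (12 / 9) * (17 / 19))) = -513 / 991270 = -0.00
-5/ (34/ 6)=-0.88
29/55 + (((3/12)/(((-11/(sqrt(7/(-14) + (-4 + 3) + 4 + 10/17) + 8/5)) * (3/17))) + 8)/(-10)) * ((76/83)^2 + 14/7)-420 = -798871669/1894475 + 3259 * sqrt(3570)/3031160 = -421.62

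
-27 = -27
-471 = -471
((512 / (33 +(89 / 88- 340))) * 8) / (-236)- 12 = -18974204 / 1588693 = -11.94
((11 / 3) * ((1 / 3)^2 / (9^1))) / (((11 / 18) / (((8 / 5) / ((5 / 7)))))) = 112 / 675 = 0.17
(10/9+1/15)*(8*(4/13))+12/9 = 2476/585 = 4.23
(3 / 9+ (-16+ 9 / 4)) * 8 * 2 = -214.67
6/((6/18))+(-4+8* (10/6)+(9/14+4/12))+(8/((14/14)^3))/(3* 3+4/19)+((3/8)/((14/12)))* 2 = 15656/525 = 29.82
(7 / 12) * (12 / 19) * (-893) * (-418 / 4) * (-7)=-481327 / 2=-240663.50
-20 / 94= -10 / 47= -0.21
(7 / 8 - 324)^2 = 6682225 / 64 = 104409.77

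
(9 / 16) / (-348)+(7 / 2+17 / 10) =48241 / 9280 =5.20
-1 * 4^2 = -16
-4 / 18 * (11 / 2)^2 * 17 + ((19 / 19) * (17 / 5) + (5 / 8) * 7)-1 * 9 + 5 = -39781 / 360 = -110.50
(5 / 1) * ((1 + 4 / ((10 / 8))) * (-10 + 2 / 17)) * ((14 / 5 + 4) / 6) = -1176 / 5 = -235.20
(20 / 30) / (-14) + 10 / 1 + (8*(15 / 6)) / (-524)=27274 / 2751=9.91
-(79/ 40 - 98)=3841/ 40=96.02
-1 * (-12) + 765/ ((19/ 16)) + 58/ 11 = 138250/ 209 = 661.48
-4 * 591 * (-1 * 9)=21276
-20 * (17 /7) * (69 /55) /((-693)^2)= -1564 /12326391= -0.00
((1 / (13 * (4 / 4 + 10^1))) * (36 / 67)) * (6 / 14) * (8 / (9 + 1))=432 / 335335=0.00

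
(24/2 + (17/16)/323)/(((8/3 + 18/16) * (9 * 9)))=3649/93366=0.04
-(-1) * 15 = 15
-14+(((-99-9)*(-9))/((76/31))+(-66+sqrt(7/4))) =sqrt(7)/2+6013/19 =317.80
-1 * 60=-60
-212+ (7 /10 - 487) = -6983 /10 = -698.30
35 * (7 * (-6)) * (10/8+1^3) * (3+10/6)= -15435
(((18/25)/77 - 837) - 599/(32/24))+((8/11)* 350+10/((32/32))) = -7867053/7700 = -1021.70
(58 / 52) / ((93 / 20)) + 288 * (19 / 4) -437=1125869 / 1209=931.24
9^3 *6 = 4374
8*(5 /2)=20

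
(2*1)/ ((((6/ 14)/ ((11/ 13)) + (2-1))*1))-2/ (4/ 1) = 24/ 29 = 0.83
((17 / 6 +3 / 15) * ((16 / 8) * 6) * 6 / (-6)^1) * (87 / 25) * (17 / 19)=-269178 / 2375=-113.34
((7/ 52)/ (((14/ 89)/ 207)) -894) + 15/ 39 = -74513/ 104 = -716.47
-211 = -211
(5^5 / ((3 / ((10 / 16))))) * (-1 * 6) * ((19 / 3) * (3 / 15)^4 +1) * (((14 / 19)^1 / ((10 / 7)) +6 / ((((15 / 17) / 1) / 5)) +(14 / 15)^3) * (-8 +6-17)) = 2145391567 / 810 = 2648631.56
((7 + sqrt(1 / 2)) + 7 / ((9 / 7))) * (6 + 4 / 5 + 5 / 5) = 39 * sqrt(2) / 10 + 1456 / 15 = 102.58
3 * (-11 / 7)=-33 / 7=-4.71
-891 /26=-34.27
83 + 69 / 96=2679 / 32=83.72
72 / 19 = 3.79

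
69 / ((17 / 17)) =69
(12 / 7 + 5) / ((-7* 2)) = -47 / 98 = -0.48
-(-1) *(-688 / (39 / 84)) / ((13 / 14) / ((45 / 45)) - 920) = 269696 / 167271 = 1.61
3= 3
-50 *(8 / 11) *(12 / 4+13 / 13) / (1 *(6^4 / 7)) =-700 / 891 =-0.79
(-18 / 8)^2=81 / 16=5.06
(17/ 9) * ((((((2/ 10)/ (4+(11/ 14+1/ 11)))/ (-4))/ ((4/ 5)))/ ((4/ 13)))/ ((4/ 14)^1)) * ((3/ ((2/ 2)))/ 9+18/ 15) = -2739737/ 6488640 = -0.42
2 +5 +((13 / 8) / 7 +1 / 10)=2053 / 280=7.33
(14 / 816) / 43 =7 / 17544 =0.00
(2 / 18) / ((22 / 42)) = 7 / 33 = 0.21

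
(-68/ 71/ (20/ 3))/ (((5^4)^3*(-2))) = 51/ 173339843750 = 0.00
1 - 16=-15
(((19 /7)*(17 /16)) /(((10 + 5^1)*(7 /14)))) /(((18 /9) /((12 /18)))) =323 /2520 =0.13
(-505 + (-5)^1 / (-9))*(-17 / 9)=77180 / 81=952.84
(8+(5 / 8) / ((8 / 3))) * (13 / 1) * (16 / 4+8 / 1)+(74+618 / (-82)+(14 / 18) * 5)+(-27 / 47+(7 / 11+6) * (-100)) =690.70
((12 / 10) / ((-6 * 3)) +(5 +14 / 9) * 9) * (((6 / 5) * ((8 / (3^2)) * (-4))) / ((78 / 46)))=-100096 / 675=-148.29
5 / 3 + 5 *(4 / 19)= 155 / 57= 2.72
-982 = -982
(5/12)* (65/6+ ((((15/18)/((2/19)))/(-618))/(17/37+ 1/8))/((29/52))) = 502004425/111618216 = 4.50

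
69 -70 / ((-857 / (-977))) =-9257 / 857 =-10.80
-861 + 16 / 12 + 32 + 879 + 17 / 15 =787 / 15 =52.47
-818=-818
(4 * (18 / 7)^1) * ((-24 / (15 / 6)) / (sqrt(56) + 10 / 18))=31104 / 31577 - 559872 * sqrt(14) / 157885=-12.28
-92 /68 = -23 /17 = -1.35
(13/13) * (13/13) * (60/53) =60/53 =1.13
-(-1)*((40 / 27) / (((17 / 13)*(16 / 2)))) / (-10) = -13 / 918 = -0.01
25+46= 71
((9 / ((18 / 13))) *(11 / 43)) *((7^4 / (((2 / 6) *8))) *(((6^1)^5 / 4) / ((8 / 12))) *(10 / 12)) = 1251485235 / 344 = 3638038.47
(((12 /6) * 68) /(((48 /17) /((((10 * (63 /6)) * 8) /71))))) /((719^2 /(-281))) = -11369260 /36704231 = -0.31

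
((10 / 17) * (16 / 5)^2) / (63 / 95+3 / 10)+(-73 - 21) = -272978 / 3111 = -87.75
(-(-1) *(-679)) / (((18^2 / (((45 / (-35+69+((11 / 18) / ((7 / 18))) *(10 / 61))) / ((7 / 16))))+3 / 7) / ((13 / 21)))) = -2692235 / 693918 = -3.88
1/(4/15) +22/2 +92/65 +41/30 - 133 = -18013/156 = -115.47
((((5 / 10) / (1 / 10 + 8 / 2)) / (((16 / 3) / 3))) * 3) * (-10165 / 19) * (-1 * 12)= 1321.19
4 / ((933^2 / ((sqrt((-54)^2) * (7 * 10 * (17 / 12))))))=2380 / 96721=0.02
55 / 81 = 0.68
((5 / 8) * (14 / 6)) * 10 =175 / 12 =14.58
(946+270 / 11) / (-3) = -10676 / 33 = -323.52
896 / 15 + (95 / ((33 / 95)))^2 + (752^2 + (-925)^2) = 8145625778 / 5445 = 1495982.70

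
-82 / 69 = -1.19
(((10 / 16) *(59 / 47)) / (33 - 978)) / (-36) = 59 / 2558304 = 0.00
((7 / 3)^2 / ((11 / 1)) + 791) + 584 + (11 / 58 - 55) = 7583371 / 5742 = 1320.68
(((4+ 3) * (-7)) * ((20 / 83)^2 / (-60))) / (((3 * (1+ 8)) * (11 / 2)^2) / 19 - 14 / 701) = 52210480 / 47308891701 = 0.00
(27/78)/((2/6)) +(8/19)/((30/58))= 13727/7410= 1.85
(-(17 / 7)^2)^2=83521 / 2401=34.79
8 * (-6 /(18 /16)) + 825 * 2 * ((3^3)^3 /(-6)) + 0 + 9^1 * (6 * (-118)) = -16257719 /3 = -5419239.67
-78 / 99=-0.79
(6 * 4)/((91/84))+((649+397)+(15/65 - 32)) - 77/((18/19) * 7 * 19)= 242371/234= 1035.77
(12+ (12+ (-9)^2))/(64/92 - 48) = -2415/1088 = -2.22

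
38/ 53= 0.72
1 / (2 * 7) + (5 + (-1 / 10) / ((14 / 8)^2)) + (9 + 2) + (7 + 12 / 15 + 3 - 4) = 11191 / 490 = 22.84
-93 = -93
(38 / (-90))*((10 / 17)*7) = -266 / 153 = -1.74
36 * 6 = 216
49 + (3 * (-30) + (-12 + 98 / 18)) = -428 / 9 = -47.56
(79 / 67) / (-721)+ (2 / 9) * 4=385745 / 434763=0.89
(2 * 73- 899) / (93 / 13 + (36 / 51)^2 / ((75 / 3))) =-23575175 / 224599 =-104.97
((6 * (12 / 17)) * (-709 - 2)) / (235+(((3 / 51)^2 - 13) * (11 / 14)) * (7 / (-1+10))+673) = -1305396 / 390175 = -3.35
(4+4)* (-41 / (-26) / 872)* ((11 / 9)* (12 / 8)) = 451 / 17004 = 0.03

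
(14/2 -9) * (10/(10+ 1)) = -20/11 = -1.82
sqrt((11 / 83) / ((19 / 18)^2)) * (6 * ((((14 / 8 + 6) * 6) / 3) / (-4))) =-837 * sqrt(913) / 3154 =-8.02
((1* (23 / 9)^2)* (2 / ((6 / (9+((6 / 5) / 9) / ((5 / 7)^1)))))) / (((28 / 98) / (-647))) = -1650734449 / 36450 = -45287.64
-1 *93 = -93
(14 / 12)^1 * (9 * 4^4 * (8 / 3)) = 7168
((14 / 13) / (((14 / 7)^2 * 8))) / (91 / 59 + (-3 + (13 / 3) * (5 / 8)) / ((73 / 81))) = 0.03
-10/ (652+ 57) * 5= -50/ 709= -0.07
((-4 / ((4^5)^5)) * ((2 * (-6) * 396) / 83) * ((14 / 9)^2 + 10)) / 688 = 5533 / 1506876287820496896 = 0.00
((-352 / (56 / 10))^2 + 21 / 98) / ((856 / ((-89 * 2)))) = -34462669 / 41944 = -821.64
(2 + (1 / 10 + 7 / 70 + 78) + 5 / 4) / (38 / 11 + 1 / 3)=53757 / 2500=21.50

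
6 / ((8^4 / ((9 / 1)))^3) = 2187 / 34359738368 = 0.00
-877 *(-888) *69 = 53735544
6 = 6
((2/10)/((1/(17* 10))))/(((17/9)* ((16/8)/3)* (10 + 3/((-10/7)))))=270/79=3.42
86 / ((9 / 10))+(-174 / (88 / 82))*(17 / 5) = -451151 / 990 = -455.71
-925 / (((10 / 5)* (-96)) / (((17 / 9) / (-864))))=-15725 / 1492992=-0.01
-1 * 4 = -4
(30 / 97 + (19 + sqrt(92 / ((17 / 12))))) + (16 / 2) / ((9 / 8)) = 4 * sqrt(1173) / 17 + 23065 / 873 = 34.48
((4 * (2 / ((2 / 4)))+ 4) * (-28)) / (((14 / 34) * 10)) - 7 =-143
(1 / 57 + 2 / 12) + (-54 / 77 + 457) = 1335669 / 2926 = 456.48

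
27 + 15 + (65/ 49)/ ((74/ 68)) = 78356/ 1813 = 43.22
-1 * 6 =-6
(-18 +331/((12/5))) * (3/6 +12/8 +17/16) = 367.24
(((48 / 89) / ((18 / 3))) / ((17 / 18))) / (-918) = -0.00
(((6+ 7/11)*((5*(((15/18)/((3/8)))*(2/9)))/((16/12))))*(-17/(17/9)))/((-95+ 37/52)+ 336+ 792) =-189800/1773849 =-0.11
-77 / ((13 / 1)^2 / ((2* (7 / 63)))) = -154 / 1521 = -0.10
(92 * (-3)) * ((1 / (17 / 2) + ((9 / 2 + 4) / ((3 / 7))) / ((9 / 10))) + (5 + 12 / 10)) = -5986808 / 765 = -7825.89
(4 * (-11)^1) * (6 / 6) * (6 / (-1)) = 264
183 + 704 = 887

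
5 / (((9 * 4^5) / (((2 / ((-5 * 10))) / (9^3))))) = -1 / 33592320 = -0.00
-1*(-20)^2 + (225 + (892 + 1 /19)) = 13624 /19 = 717.05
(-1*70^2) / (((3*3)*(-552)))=1225 / 1242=0.99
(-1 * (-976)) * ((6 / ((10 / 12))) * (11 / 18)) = 21472 / 5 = 4294.40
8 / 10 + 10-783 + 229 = -2716 / 5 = -543.20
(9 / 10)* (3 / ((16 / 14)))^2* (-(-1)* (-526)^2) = 274531761 / 160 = 1715823.51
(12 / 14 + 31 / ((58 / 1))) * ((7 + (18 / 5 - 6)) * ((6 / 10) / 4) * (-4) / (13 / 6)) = -23391 / 13195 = -1.77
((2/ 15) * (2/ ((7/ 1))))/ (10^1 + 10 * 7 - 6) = 2/ 3885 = 0.00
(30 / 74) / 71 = 0.01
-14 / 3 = -4.67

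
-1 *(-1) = 1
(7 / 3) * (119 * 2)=555.33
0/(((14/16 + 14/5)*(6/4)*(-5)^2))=0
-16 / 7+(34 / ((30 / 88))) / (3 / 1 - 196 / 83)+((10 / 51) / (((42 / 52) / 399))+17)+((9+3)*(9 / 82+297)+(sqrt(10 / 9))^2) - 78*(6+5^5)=-2797205756399 / 11636415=-240383.81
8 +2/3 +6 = 44/3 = 14.67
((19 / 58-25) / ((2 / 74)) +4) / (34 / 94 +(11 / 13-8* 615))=32208865 / 174312156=0.18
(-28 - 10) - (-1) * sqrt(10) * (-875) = -875 * sqrt(10) - 38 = -2804.99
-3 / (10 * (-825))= 1 / 2750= 0.00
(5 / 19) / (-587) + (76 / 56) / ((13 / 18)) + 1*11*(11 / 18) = 157126427 / 18268614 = 8.60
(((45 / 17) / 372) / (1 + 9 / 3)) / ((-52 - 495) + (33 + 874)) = 1 / 202368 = 0.00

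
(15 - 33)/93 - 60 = -1866/31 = -60.19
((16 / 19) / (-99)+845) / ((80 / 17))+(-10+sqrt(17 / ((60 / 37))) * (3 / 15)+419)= sqrt(9435) / 150+88566613 / 150480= 589.21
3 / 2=1.50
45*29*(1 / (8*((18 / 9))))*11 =14355 / 16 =897.19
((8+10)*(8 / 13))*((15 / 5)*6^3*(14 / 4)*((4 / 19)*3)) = 15866.82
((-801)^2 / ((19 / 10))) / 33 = 2138670 / 209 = 10232.87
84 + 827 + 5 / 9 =911.56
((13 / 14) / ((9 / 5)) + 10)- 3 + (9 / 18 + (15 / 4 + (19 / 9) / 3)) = 9427 / 756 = 12.47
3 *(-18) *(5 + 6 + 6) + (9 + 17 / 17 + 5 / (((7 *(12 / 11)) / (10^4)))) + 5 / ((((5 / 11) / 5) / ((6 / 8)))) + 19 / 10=2386763 / 420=5682.77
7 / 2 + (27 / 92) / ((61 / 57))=21181 / 5612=3.77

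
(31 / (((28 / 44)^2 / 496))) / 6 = 6328.22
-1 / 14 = -0.07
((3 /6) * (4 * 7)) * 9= 126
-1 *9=-9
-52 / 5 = -10.40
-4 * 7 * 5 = -140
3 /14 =0.21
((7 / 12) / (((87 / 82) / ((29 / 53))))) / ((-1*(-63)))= 41 / 8586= 0.00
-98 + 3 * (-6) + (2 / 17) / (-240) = -236641 / 2040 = -116.00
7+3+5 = 15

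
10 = 10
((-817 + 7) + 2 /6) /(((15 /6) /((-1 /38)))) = 2429 /285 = 8.52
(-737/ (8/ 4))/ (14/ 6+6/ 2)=-2211/ 32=-69.09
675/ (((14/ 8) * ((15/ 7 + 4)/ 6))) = 16200/ 43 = 376.74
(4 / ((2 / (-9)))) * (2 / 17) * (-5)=180 / 17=10.59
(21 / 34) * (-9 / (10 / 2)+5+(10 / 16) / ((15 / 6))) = 1449 / 680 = 2.13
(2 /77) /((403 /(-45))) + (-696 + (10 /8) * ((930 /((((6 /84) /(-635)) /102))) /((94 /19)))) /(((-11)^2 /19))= -536755626225393 /16043027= -33457253.81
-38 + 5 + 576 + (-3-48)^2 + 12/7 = 22020/7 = 3145.71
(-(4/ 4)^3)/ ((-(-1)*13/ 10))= -10/ 13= -0.77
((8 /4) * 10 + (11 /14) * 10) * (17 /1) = 473.57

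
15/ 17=0.88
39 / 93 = 0.42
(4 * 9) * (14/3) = 168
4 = 4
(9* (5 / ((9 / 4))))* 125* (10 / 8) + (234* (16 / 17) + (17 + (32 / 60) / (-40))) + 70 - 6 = 4368433 / 1275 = 3426.22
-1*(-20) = 20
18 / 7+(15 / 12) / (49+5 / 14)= 25121 / 9674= 2.60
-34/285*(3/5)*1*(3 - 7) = 136/475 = 0.29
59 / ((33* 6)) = 59 / 198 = 0.30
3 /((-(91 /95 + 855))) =-285 /81316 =-0.00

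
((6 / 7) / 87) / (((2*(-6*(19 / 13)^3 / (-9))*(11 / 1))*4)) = 6591 / 122529176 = 0.00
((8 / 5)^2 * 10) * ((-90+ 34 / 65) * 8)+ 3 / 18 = -35733179 / 1950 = -18324.71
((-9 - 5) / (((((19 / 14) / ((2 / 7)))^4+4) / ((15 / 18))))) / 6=-896 / 236421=-0.00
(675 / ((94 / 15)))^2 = 11602.04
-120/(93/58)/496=-145/961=-0.15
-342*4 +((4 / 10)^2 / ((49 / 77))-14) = -241806 / 175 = -1381.75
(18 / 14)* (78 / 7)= 702 / 49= 14.33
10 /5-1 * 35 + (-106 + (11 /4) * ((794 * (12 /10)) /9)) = 2282 /15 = 152.13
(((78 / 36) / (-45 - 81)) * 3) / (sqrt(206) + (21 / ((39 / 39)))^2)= -91 / 777100 + 13 * sqrt(206) / 48957300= -0.00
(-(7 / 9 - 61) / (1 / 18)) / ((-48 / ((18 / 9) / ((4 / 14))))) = -1897 / 12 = -158.08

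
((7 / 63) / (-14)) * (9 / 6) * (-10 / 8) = 5 / 336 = 0.01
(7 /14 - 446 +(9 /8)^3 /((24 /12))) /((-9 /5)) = 253035 /1024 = 247.10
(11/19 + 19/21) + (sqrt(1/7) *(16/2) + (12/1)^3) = 8 *sqrt(7)/7 + 690064/399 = 1732.51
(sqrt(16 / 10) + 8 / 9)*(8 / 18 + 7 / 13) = 920 / 1053 + 46*sqrt(10) / 117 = 2.12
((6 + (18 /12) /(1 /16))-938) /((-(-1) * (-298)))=454 /149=3.05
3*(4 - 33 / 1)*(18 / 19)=-82.42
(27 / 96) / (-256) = -9 / 8192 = -0.00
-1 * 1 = -1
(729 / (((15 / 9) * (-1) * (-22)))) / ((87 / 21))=15309 / 3190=4.80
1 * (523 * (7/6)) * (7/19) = 224.80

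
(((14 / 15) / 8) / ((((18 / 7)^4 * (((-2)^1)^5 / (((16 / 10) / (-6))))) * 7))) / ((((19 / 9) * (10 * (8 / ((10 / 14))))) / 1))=343 / 25530163200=0.00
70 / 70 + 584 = 585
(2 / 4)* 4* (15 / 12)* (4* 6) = 60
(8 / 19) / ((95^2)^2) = 8 / 1547561875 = 0.00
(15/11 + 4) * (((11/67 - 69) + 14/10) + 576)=10051771/3685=2727.75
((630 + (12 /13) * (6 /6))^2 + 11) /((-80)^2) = 67274663 /1081600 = 62.20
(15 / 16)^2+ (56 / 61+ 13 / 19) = 736167 / 296704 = 2.48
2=2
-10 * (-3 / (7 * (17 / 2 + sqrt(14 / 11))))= 3740 / 7287 -40 * sqrt(154) / 7287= 0.45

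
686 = 686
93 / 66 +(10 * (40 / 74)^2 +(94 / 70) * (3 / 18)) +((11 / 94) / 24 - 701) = -276036151519 / 396352880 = -696.44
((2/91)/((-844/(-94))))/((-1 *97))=-47/1862497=-0.00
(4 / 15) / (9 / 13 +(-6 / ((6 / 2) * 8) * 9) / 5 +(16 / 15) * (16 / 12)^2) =1872 / 15013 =0.12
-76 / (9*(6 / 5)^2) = -475 / 81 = -5.86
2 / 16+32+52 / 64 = 527 / 16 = 32.94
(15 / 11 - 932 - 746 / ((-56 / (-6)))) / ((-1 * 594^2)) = 155627 / 54336744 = 0.00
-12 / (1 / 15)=-180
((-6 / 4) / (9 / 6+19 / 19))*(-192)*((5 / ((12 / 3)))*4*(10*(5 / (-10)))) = -2880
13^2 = 169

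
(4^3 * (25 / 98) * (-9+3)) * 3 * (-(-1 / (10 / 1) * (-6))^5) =139968 / 6125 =22.85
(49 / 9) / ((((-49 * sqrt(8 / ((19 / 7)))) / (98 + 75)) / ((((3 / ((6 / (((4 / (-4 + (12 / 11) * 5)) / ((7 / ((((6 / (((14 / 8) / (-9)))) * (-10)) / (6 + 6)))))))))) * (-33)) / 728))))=313995 * sqrt(266) / 1997632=2.56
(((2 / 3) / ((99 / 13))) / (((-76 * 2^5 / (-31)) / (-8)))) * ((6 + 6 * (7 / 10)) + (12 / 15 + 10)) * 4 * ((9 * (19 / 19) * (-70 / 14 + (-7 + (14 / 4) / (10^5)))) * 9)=60933422277 / 83600000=728.87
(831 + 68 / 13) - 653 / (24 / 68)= -79087 / 78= -1013.94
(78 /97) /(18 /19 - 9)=-494 /4947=-0.10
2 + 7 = 9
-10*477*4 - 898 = -19978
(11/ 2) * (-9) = -99/ 2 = -49.50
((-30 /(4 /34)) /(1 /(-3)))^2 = 585225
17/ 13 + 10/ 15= 77/ 39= 1.97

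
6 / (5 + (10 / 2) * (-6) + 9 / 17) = -51 / 208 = -0.25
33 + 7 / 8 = 271 / 8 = 33.88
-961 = -961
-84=-84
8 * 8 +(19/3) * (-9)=7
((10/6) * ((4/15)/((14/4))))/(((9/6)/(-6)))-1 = -95/63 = -1.51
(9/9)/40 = 1/40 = 0.02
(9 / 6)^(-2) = 4 / 9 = 0.44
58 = 58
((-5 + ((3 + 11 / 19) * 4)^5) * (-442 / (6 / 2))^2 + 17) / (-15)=-2154525703084889 / 2476099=-870129063.13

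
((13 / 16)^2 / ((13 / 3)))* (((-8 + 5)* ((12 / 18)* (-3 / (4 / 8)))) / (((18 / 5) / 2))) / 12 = 65 / 768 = 0.08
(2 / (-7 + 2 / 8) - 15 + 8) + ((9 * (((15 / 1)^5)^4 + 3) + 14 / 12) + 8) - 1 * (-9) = 161607477081871032714845795 / 54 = 2992731057071685791015663.00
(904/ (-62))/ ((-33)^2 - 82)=-0.01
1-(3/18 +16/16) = -1/6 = -0.17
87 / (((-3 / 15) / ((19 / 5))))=-1653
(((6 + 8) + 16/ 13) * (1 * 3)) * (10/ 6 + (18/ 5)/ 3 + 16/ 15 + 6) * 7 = 206514/ 65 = 3177.14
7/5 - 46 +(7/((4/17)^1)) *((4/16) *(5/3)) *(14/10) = -6539/240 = -27.25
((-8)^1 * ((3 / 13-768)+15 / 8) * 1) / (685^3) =79653 / 4178448625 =0.00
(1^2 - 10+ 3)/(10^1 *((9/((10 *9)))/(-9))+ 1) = -27/4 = -6.75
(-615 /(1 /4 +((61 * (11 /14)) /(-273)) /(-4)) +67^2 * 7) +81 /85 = 11201784548 /381905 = 29331.34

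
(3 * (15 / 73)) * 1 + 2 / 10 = 298 / 365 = 0.82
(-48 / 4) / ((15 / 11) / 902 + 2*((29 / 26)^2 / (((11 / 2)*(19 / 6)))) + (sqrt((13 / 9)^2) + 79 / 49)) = -168600696264 / 44975111353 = -3.75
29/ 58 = 1/ 2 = 0.50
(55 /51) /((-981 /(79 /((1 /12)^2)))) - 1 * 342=-1970698 /5559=-354.51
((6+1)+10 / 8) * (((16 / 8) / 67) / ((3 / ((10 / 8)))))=55 / 536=0.10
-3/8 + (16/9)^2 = 1805/648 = 2.79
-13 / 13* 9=-9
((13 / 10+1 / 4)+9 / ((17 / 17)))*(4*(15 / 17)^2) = 9495 / 289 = 32.85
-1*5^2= -25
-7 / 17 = -0.41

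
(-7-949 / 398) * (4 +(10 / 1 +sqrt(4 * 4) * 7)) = -78435 / 199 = -394.15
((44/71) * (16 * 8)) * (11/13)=61952/923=67.12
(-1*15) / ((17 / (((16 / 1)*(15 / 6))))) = -600 / 17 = -35.29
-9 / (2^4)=-9 / 16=-0.56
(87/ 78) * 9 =261/ 26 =10.04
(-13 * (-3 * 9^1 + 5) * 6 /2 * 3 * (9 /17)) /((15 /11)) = 84942 /85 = 999.32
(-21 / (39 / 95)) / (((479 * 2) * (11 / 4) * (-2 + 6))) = -665 / 136994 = -0.00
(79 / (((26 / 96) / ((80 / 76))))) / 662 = 37920 / 81757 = 0.46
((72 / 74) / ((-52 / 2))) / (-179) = 18 / 86099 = 0.00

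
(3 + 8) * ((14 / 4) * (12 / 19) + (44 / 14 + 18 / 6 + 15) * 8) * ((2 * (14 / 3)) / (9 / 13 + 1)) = 592540 / 57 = 10395.44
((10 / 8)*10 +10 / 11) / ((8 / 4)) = 295 / 44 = 6.70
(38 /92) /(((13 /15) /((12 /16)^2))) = 2565 /9568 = 0.27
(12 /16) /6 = 1 /8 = 0.12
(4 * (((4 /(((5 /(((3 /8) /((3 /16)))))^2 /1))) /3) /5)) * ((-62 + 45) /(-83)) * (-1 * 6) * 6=-1.26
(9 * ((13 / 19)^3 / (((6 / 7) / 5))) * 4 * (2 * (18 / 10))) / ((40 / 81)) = 33633873 / 68590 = 490.36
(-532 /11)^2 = 283024 /121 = 2339.04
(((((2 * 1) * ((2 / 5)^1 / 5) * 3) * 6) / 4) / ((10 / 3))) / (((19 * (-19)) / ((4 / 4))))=-27 / 45125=-0.00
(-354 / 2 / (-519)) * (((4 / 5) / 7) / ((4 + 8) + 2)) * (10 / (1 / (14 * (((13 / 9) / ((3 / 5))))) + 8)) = 30680 / 8848777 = 0.00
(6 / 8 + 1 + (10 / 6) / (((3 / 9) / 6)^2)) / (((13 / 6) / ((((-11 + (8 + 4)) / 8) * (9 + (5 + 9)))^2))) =3439029 / 1664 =2066.72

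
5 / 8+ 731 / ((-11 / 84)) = -491177 / 88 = -5581.56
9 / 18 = 1 / 2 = 0.50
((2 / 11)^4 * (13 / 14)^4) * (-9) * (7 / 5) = -257049 / 25109315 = -0.01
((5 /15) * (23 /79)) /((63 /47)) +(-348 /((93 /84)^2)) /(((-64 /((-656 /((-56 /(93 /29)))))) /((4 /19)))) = 309170893 /8794359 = 35.16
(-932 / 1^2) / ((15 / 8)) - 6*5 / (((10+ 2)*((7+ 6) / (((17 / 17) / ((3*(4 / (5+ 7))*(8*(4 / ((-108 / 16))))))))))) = -24811543 / 49920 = -497.03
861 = 861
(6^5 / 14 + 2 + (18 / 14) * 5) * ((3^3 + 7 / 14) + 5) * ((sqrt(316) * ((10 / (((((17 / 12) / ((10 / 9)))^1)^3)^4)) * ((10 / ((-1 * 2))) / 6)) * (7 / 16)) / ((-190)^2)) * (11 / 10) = -73979789312000000000000 * sqrt(79) / 335328579958797993095883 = -1.96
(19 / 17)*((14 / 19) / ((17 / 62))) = 3.00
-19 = -19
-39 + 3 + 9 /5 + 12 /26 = -2193 /65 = -33.74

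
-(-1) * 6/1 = 6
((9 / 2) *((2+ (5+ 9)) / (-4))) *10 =-180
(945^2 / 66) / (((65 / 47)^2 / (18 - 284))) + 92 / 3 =-10494551609 / 5577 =-1881755.71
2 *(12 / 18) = 1.33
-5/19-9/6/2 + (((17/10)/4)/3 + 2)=1.13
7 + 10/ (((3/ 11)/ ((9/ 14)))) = 214/ 7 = 30.57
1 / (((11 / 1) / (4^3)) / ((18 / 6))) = 192 / 11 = 17.45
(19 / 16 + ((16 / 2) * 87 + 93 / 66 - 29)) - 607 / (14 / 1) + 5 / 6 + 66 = 2561597 / 3696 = 693.07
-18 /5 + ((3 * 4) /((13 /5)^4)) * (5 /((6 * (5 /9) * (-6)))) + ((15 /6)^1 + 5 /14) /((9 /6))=-5280733 /2998905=-1.76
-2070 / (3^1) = -690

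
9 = 9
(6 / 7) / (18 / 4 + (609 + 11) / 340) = 204 / 1505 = 0.14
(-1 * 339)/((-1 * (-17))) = -339/17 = -19.94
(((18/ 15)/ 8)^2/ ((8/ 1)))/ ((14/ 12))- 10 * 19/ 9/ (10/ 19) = -4042957/ 100800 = -40.11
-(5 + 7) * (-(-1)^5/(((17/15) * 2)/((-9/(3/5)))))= 1350/17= 79.41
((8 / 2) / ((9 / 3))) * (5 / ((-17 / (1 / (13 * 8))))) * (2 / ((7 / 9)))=-15 / 1547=-0.01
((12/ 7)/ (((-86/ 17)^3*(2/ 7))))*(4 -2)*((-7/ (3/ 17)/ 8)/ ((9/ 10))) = 2923235/ 5724504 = 0.51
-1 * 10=-10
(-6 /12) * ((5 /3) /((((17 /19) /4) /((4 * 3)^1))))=-760 /17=-44.71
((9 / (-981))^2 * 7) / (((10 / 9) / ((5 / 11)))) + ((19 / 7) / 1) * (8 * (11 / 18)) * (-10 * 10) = -21851531231 / 16467066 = -1326.98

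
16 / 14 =8 / 7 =1.14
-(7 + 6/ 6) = -8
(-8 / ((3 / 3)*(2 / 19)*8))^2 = 361 / 4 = 90.25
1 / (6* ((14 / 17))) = 17 / 84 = 0.20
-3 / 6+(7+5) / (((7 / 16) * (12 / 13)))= 409 / 14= 29.21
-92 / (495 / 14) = -1288 / 495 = -2.60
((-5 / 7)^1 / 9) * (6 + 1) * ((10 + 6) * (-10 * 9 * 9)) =7200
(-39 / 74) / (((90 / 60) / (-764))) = 9932 / 37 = 268.43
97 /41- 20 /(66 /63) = -7543 /451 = -16.73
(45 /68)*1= 45 /68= 0.66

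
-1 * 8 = -8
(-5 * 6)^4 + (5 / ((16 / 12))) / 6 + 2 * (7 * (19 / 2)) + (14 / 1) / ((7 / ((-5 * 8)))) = 6480429 / 8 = 810053.62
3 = 3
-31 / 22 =-1.41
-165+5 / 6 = -985 / 6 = -164.17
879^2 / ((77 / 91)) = 913121.18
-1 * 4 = -4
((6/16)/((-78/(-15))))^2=225/43264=0.01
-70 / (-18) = 35 / 9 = 3.89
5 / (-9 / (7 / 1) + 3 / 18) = -4.47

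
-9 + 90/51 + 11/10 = -1043/170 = -6.14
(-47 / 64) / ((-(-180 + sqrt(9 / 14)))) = -1645 / 403192 - 47 * sqrt(14) / 9676608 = -0.00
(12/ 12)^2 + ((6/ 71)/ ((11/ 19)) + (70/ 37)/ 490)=232586/ 202279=1.15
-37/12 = -3.08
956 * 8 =7648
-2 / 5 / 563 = -2 / 2815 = -0.00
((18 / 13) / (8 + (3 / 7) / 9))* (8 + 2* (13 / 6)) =2.12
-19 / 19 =-1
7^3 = 343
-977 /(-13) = 977 /13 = 75.15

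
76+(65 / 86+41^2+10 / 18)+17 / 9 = 1362395 / 774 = 1760.20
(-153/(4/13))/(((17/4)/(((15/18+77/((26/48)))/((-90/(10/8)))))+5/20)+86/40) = -36972195/19328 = -1912.88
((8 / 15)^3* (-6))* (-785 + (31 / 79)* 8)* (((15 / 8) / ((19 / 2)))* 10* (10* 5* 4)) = 421662720 / 1501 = 280921.20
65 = 65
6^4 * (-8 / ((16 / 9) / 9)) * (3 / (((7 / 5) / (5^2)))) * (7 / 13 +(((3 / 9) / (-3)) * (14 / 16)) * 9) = 12301875 / 13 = 946298.08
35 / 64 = 0.55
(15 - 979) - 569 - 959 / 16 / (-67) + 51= -1587745 / 1072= -1481.11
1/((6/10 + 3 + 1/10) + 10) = 10/137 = 0.07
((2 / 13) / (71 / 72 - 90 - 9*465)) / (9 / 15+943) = -0.00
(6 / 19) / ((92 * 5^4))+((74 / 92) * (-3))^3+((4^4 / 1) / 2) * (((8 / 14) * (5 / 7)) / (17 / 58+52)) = -2242008165262409 / 171781188705000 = -13.05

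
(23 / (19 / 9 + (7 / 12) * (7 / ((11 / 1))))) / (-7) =-1.32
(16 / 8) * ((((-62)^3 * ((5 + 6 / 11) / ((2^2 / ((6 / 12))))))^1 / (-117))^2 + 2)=6604809019478 / 1656369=3987522.72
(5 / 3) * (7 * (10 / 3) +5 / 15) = 39.44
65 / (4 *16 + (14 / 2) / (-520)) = 33800 / 33273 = 1.02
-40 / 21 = -1.90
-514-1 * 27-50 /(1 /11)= -1091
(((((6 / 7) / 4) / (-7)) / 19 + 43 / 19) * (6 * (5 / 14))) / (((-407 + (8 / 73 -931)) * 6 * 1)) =-1537015 / 2545957288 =-0.00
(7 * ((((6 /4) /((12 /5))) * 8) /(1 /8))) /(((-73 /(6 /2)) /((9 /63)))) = -120 /73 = -1.64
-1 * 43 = -43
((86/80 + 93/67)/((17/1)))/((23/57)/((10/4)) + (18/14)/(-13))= 2.32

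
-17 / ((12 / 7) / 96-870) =952 / 48719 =0.02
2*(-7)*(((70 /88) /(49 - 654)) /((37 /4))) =98 /49247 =0.00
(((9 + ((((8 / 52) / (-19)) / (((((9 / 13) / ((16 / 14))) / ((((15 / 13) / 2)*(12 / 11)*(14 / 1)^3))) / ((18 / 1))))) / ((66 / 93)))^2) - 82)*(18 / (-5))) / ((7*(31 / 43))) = -236956690732991562 / 969157554365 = -244497.59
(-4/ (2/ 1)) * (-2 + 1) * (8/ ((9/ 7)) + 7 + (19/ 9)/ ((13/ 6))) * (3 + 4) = 23254/ 117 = 198.75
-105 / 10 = -10.50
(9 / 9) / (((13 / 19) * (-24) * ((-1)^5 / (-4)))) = -19 / 78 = -0.24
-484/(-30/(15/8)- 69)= 5.69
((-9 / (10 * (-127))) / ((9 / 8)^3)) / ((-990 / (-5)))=0.00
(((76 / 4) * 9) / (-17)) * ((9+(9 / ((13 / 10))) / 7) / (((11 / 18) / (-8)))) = 22383216 / 17017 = 1315.34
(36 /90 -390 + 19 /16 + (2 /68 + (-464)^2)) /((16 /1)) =292274359 /21760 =13431.73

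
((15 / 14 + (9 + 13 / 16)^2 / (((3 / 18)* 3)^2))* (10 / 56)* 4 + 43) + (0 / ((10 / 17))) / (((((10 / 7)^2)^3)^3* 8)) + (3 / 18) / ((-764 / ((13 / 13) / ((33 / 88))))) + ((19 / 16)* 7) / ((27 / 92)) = 5614866679 / 16172352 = 347.19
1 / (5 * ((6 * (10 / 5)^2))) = 1 / 120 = 0.01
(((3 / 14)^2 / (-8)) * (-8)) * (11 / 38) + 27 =201195 / 7448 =27.01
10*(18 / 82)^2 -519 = -871629 / 1681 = -518.52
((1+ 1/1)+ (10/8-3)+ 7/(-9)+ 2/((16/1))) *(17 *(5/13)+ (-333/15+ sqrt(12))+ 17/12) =322219/56160-29 *sqrt(3)/36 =4.34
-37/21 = -1.76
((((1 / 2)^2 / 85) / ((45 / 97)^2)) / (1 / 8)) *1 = 18818 / 172125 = 0.11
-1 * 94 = -94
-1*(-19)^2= -361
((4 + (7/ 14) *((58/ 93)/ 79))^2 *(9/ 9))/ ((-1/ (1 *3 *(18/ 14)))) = -2596079667/ 41983207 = -61.84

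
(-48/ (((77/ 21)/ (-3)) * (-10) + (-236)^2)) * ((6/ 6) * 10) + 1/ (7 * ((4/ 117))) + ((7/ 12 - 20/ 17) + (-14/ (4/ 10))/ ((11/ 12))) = -34066818140/ 984447849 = -34.61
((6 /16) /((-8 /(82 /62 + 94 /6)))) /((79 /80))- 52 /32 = -603 /248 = -2.43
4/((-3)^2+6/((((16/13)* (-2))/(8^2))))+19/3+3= 456/49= 9.31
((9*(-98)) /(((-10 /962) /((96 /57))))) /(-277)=-13575744 /26315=-515.89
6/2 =3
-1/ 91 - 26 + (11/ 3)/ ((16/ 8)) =-13201/ 546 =-24.18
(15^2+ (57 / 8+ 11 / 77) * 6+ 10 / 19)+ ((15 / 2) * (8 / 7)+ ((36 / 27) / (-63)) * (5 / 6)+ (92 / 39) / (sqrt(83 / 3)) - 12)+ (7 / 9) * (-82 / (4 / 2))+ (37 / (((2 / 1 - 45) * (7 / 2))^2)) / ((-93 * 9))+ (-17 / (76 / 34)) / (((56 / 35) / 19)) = 92 * sqrt(249) / 3237+ 9923443278467 / 69159729744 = 143.93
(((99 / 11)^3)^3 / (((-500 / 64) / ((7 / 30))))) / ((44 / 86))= -155484756252 / 6875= -22615964.55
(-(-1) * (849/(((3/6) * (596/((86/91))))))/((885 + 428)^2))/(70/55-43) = -0.00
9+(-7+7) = 9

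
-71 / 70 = -1.01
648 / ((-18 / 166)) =-5976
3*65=195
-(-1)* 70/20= 7/2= 3.50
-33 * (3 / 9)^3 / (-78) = 11 / 702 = 0.02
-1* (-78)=78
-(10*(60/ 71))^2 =-360000/ 5041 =-71.41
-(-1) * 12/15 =4/5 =0.80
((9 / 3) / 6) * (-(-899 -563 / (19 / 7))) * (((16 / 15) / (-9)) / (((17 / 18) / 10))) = -672704 / 969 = -694.22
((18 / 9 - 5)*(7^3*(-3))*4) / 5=2469.60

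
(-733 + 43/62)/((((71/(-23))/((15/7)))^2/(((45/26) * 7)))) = -243184143375/56882644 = -4275.19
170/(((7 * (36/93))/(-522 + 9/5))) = -456909/14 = -32636.36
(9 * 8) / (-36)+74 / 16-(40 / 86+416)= -413.84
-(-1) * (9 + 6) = 15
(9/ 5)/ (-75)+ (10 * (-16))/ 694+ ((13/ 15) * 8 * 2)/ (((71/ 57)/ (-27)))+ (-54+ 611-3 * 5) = 742715639/ 3079625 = 241.17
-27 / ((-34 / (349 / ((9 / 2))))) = 61.59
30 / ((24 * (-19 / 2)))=-5 / 38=-0.13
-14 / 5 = -2.80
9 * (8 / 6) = 12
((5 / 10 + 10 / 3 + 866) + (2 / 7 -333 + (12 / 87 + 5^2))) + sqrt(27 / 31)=563.19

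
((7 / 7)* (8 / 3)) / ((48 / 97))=97 / 18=5.39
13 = 13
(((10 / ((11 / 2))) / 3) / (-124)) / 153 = -5 / 156519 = -0.00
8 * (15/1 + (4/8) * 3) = 132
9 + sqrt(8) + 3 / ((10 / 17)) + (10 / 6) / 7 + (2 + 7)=2 * sqrt(2) + 4901 / 210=26.17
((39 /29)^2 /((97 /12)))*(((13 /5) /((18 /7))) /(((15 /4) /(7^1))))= 861224 /2039425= 0.42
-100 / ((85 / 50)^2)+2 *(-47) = -37166 / 289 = -128.60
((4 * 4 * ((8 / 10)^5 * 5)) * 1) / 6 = 8192 / 1875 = 4.37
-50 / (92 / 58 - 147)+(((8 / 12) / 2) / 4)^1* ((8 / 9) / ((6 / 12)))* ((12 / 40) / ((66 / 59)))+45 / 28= 349058509 / 175342860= 1.99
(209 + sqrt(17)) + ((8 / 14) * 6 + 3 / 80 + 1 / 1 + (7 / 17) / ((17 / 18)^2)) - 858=-1772023227 / 2751280 + sqrt(17)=-639.95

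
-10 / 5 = -2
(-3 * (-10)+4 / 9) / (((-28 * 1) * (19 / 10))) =-0.57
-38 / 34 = -19 / 17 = -1.12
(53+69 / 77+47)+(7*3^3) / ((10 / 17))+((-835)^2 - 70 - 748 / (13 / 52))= 534830601 / 770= 694585.20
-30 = -30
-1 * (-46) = 46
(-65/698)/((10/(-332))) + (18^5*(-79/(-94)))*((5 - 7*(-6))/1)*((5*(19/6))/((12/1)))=34369733969/349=98480613.09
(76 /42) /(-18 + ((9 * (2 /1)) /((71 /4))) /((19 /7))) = -0.10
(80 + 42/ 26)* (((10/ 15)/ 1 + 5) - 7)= -4244/ 39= -108.82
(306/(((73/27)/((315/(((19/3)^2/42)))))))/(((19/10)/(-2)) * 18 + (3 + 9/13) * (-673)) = -42629441400/2857218613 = -14.92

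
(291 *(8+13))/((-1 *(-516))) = 2037/172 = 11.84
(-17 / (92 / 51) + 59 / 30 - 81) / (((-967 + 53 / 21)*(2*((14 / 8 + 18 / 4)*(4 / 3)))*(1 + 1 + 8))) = 2563491 / 4658420000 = 0.00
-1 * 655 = -655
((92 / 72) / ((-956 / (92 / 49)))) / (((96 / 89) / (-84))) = 47081 / 240912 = 0.20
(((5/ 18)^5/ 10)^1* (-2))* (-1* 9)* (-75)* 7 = -109375/ 69984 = -1.56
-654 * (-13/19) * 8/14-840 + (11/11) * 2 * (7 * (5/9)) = -690098/1197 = -576.52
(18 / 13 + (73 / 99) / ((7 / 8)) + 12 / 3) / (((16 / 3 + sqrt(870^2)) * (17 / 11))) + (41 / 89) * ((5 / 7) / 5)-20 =-10808478922 / 542333337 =-19.93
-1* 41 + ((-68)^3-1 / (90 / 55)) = -5660525 / 18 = -314473.61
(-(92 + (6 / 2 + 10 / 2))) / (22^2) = -25 / 121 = -0.21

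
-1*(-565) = 565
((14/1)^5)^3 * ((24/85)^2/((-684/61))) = -151834461264424730624/137275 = -1106060544632487.57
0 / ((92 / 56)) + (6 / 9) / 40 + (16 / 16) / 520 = 29 / 1560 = 0.02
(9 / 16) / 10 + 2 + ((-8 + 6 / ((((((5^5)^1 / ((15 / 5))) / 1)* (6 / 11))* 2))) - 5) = -1093847 / 100000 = -10.94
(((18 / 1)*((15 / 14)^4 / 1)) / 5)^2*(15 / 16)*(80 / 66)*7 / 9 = 23066015625 / 1159548544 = 19.89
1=1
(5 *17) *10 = 850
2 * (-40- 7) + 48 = -46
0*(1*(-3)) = 0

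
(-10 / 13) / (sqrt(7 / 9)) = -30 * sqrt(7) / 91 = -0.87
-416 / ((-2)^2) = -104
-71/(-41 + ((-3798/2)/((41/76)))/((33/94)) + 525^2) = -32021/119766232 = -0.00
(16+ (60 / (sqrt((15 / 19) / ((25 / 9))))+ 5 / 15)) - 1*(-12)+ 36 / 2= 139 / 3+ 20*sqrt(285) / 3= 158.88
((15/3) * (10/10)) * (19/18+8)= 815/18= 45.28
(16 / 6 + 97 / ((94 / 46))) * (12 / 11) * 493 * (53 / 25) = 738823604 / 12925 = 57162.37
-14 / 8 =-7 / 4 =-1.75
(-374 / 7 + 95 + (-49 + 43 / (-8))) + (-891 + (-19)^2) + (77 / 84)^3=-6556435 / 12096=-542.03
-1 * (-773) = 773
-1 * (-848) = 848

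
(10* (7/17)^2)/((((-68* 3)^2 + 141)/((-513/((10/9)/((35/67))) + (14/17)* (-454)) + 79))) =-99728475/4581731149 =-0.02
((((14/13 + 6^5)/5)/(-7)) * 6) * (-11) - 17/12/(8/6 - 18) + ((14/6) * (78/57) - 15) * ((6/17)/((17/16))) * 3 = 1464431485457/99936200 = 14653.66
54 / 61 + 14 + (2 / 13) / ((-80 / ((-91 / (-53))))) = 1924533 / 129320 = 14.88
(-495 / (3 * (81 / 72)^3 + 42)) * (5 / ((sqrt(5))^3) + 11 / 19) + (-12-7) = -29.98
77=77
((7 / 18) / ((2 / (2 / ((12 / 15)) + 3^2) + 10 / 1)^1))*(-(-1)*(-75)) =-4025 / 1404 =-2.87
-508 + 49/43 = -21795/43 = -506.86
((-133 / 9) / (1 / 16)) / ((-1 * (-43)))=-2128 / 387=-5.50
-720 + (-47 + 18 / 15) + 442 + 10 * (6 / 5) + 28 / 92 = -35822 / 115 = -311.50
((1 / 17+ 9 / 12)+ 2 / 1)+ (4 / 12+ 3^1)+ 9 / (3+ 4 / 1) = 10607 / 1428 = 7.43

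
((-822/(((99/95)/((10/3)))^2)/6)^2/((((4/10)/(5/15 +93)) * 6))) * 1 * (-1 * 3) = -5350613732187500000/23342483043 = -229222132.12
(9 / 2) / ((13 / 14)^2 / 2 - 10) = -1764 / 3751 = -0.47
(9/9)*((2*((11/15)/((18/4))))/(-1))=-44/135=-0.33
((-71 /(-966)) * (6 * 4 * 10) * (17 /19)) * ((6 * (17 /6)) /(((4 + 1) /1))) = 53.66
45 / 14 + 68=997 / 14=71.21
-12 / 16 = -3 / 4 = -0.75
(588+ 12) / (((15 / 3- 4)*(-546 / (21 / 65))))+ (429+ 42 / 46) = 1669692 / 3887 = 429.56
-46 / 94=-0.49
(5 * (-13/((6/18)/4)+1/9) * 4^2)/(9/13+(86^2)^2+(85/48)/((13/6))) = -507520/2226085443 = -0.00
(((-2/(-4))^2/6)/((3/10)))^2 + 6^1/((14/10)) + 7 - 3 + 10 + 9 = 247711/9072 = 27.31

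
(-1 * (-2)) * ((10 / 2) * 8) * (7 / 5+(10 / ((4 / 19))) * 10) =38112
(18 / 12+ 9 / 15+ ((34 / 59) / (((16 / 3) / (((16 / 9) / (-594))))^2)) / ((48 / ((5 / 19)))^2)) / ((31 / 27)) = 818118834739021 / 447296011937280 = 1.83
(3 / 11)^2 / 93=3 / 3751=0.00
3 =3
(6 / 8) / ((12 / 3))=3 / 16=0.19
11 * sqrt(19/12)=11 * sqrt(57)/6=13.84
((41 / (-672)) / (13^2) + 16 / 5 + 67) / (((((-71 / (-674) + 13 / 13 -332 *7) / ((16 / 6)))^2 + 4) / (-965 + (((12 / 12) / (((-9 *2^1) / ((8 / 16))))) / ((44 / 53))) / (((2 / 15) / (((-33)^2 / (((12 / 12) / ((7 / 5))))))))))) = -195222391595859881 / 1565884112112492900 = -0.12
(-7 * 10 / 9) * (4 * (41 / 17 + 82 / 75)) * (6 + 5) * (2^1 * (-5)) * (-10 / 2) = -27529040 / 459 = -59976.12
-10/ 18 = -5/ 9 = -0.56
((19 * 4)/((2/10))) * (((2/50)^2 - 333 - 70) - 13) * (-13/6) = 342505.35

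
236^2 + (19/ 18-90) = 1000927/ 18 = 55607.06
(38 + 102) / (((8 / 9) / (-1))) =-315 / 2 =-157.50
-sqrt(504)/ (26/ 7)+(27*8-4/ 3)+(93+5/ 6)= 302.46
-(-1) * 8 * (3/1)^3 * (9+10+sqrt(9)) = 4752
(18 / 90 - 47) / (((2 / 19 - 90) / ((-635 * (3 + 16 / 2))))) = -3105531 / 854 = -3636.45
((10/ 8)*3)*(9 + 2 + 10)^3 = 138915/ 4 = 34728.75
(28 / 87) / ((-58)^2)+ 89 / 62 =6512297 / 4536354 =1.44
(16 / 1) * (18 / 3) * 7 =672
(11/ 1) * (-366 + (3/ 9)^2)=-36223/ 9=-4024.78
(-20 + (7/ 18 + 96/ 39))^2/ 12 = 16104169/ 657072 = 24.51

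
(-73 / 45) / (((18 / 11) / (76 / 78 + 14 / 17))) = -478588 / 268515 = -1.78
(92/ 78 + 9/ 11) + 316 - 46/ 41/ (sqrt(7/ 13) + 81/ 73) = 122567 * sqrt(91)/ 983795 + 133451831272/ 422048055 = 317.39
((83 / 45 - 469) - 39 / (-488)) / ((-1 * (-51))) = -10256981 / 1119960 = -9.16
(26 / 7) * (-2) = -52 / 7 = -7.43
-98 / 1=-98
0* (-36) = 0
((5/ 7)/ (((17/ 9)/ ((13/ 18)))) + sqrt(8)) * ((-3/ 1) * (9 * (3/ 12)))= -27 * sqrt(2)/ 2 - 1755/ 952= -20.94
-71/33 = -2.15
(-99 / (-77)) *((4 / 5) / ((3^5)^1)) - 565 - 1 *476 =-983741 / 945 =-1041.00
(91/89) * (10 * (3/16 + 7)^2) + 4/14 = 42144409/79744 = 528.50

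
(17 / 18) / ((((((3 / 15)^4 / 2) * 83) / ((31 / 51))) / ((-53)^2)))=54424375 / 2241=24285.75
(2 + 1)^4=81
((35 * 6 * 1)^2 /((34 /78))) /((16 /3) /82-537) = -211547700 /1122731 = -188.42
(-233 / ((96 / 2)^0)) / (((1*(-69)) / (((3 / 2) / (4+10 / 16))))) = 932 / 851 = 1.10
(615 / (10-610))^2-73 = -115119 / 1600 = -71.95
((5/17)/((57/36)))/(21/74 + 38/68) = 222/1007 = 0.22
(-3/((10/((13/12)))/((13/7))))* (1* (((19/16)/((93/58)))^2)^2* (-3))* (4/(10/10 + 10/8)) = 15577332856969/16086110423040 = 0.97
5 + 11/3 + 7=47/3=15.67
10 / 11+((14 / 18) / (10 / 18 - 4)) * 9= -383 / 341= -1.12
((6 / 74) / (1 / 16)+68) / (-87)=-0.80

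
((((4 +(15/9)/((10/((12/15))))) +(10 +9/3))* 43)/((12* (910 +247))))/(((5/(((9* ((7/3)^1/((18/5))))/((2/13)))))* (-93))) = -77357/17878320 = -0.00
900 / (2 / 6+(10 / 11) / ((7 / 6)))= 207900 / 257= 808.95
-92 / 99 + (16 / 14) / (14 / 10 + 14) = -4148 / 4851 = -0.86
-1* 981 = -981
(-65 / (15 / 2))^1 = -26 / 3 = -8.67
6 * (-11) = -66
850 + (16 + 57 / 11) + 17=9770 / 11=888.18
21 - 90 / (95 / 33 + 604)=417597 / 20027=20.85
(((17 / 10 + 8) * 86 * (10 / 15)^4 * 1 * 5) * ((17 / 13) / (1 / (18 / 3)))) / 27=2269024 / 9477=239.42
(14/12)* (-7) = -49/6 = -8.17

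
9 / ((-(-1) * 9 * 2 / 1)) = 1 / 2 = 0.50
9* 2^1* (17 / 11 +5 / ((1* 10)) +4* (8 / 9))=1109 / 11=100.82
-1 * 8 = -8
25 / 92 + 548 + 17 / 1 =52005 / 92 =565.27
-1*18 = -18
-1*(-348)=348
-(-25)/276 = 25/276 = 0.09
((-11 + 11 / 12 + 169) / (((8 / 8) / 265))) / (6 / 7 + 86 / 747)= 880833765 / 20336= 43314.01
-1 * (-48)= 48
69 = 69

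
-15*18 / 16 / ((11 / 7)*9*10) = -21 / 176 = -0.12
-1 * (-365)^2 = -133225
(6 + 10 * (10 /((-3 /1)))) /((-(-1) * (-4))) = 41 /6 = 6.83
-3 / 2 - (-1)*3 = 3 / 2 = 1.50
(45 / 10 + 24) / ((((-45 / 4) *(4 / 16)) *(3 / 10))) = -304 / 9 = -33.78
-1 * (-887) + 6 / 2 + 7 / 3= 892.33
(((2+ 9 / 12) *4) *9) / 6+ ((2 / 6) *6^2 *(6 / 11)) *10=1803 / 22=81.95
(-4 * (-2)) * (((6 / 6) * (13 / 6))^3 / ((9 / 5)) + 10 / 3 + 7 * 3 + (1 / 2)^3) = 58532 / 243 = 240.87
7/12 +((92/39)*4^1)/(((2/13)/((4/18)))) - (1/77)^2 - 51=-23556025/640332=-36.79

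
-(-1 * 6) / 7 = 6 / 7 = 0.86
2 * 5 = 10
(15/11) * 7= 105/11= 9.55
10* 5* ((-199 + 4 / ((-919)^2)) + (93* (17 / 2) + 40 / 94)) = 1174805474425 / 39694367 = 29596.28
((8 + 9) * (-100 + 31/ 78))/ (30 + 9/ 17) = -2245241/ 40482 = -55.46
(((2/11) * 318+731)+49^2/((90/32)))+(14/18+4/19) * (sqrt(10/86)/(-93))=813041/495 - 169 * sqrt(215)/683829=1642.50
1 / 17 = 0.06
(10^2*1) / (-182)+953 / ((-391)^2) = -7557327 / 13912171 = -0.54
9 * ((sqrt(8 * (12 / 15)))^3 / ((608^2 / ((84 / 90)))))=21 * sqrt(10) / 180500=0.00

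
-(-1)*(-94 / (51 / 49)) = -4606 / 51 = -90.31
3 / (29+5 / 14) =14 / 137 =0.10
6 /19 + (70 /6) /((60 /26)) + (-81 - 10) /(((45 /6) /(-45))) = 188569 /342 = 551.37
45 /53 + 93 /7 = 5244 /371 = 14.13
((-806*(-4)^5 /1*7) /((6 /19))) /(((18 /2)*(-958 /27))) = -27442688 /479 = -57291.62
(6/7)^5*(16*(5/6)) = 103680/16807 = 6.17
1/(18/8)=4/9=0.44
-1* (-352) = 352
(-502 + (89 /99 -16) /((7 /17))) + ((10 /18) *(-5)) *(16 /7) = -377701 /693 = -545.02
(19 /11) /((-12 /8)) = -1.15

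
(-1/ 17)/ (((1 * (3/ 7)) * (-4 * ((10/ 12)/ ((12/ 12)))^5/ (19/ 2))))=43092/ 53125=0.81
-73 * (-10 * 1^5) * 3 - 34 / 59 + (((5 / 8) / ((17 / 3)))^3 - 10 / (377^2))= 46182932915879109 / 21093635503616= 2189.43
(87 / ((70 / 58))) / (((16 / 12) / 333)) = 2520477 / 140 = 18003.41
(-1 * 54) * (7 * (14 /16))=-1323 /4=-330.75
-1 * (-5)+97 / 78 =487 / 78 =6.24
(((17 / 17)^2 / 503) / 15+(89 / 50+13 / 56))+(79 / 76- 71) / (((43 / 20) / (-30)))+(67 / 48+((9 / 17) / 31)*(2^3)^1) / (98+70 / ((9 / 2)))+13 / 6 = 980.39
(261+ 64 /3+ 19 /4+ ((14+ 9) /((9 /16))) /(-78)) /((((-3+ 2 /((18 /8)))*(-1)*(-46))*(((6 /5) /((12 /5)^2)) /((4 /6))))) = -804658 /85215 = -9.44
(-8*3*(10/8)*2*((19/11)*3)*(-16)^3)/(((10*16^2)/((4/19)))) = 1152/11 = 104.73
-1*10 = -10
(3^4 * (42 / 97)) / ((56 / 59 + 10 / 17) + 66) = 568701 / 1095130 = 0.52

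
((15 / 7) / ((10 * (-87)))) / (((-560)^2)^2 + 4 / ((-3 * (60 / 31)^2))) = -1350 / 53902872575804917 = -0.00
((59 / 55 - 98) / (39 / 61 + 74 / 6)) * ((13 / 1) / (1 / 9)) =-114142041 / 130570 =-874.18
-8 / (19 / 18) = -7.58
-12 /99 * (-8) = 32 /33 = 0.97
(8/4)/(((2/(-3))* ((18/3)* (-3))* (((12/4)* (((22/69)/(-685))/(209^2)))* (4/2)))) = -62563105/24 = -2606796.04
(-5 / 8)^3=-125 / 512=-0.24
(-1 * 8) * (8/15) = -64/15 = -4.27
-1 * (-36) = 36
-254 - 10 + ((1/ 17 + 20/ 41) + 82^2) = 4503001/ 697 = 6460.55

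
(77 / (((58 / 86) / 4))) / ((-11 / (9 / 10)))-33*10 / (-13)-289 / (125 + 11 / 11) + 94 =18935591 / 237510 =79.73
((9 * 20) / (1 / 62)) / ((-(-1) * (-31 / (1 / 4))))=-90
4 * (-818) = -3272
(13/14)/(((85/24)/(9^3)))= 113724/595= 191.13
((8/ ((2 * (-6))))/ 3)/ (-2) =1/ 9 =0.11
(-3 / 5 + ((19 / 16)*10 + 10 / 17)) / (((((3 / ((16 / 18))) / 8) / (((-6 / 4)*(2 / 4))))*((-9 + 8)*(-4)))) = -2689 / 510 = -5.27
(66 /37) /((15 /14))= 308 /185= 1.66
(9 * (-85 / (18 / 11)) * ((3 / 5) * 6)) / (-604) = 1683 / 604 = 2.79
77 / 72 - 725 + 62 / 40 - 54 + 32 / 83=-23186731 / 29880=-776.00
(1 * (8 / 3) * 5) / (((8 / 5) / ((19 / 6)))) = 475 / 18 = 26.39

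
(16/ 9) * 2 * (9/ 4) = 8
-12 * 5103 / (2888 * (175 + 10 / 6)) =-0.12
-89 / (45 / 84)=-2492 / 15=-166.13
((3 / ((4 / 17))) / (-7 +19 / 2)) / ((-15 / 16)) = -136 / 25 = -5.44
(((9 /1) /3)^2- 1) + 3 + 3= 14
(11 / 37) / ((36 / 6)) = 0.05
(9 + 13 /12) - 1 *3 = 85 /12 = 7.08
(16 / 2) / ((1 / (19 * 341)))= 51832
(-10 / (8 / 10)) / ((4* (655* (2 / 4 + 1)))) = -5 / 1572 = -0.00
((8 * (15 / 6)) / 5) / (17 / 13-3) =-26 / 11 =-2.36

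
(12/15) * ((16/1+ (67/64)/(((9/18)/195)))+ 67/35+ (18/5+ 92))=584411/1400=417.44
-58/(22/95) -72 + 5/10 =-7083/22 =-321.95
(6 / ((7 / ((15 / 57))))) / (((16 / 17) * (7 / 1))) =255 / 7448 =0.03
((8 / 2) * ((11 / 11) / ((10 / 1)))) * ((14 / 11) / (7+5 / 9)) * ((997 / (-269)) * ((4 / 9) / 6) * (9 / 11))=-41874 / 2766665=-0.02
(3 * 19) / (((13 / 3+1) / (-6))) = -513 / 8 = -64.12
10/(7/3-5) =-15/4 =-3.75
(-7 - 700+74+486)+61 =-86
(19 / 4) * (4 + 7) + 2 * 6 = 257 / 4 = 64.25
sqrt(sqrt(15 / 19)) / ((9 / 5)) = 5 * 15^(1 / 4) * 19^(3 / 4) / 171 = 0.52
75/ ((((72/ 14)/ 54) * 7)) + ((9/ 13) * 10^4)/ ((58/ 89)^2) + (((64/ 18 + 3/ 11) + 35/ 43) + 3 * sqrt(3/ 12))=764215003480/ 46541781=16419.98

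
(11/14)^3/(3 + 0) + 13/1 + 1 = 116579/8232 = 14.16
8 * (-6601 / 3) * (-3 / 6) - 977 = 23473 / 3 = 7824.33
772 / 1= 772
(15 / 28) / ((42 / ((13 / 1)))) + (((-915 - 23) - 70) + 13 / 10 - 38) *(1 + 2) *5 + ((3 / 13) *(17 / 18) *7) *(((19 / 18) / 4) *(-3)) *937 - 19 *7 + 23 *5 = -1542868811 / 91728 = -16820.04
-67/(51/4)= -5.25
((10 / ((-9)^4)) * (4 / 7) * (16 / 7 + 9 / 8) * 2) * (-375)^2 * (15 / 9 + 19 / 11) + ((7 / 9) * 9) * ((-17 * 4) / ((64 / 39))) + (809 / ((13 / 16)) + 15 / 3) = 3546.16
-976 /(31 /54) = -52704 /31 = -1700.13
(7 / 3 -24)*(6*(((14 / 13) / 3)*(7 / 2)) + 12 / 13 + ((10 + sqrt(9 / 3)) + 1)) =-1265 / 3 -65*sqrt(3) / 3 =-459.19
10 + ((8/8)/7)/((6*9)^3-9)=11021851/1102185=10.00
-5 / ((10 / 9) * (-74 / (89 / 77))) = 0.07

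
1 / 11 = 0.09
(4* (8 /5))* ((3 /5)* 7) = 672 /25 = 26.88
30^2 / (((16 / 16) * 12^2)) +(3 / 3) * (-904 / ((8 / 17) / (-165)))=1267885 / 4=316971.25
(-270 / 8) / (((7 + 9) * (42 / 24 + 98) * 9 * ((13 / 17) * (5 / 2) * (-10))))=17 / 138320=0.00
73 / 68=1.07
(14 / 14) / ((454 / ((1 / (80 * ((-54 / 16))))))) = -1 / 122580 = -0.00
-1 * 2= -2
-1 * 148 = -148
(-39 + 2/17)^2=436921/289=1511.84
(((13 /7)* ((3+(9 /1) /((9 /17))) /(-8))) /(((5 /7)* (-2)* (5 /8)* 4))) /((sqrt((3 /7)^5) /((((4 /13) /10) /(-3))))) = -49* sqrt(21) /2025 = -0.11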